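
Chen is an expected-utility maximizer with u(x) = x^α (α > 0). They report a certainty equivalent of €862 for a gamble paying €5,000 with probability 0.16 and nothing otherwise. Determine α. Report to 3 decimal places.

α ≈ 1.042

The lottery's expected utility is 0.16·u(5000) + 0.84·u(0) = 0.16·5000^α (since u(0) = 0 for α > 0).
Equating: 862^α = 0.16·5000^α, i.e. 0.1724^α = 0.16.
Take logs: α = ln 0.16 / ln(862/5000) ≈ 1.04246.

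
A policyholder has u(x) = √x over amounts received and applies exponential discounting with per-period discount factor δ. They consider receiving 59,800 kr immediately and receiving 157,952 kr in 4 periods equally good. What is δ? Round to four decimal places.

δ ≈ 0.8857

Indifference means u(59800) = δ^4 · u(157952), so δ^4 = u(59800)/u(157952).
Since u(x) = √x, δ^4 = √(59800/157952) = 0.61530.
So δ = 0.61530^(1/4) ≈ 0.8857.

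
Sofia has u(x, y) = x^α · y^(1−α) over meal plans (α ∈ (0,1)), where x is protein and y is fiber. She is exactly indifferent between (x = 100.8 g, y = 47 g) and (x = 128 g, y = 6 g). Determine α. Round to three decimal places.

The Cobb–Douglas utilities coincide, so 100.8^α·47^(1−α) = 128^α·6^(1−α).
Rearrange to (100.8/128)^α = (6/47)^(1−α) and take logs: α·-0.238892 = (1−α)·-2.058388.
So α/(1−α) = (-2.058388)/(-0.238892) = 8.616396, and α = 8.616396/9.616396 ≈ 0.896.

α ≈ 0.896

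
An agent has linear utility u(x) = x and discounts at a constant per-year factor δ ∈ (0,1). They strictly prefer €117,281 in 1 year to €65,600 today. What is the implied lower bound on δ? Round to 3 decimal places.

δ > 0.559

Under u(x) = x this choice says 65600 < δ·117281.
Dividing through by 117281 gives δ > 0.55934.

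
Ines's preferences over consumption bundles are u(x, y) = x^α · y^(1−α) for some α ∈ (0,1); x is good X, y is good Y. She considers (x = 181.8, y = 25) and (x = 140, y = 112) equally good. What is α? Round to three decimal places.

The Cobb–Douglas utilities coincide, so 181.8^α·25^(1−α) = 140^α·112^(1−α).
Taking logs: α·ln 181.8 + (1−α)·ln 25 = α·ln 140 + (1−α)·ln 112, i.e. α·0.261265 = (1−α)·1.499623.
With A = 0.261265 and B = 1.499623: α·A = (1−α)·B, so α = B/(A+B) = 1.499623/1.760888 ≈ 0.852.

α ≈ 0.852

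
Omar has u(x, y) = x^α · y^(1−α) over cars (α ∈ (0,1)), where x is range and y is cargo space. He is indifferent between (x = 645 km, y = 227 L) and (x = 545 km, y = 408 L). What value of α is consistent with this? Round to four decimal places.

α ≈ 0.7768

Set the two utilities equal: 645^α·227^(1−α) = 545^α·408^(1−α).
Taking logs: α·ln 645 + (1−α)·ln 227 = α·ln 545 + (1−α)·ln 408, i.e. α·0.1684645 = (1−α)·0.5863172.
Thus α·(0.7547817) = 0.5863172, so α = 0.5863172/0.7547817 ≈ 0.7768.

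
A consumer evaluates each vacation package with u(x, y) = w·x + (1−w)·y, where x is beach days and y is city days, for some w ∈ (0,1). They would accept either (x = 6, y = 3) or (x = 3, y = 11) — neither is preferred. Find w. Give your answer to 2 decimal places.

Indifference: w·6 + (1−w)·3 = w·3 + (1−w)·11.
w·(6−3) = (1−w)·(11−3), i.e. w·3 = (1−w)·8.
The marginal rate of substitution is 8/3, so w = 8/(3+8) = 0.73.

w = 0.73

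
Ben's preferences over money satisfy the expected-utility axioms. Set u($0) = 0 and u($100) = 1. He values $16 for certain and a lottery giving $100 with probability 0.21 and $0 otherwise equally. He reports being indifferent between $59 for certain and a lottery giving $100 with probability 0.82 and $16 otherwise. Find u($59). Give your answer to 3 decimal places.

0.858

First, u($16) = 0.21·u($100) + 0.79·u($0) = 0.21.
Chaining: u($59) = 0.82·1.00 + 0.18·0.21 = 0.8578.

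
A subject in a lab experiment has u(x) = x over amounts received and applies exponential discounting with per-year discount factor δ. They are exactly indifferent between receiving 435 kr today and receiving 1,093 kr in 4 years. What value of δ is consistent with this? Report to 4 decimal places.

The payoff in 4 years is discounted by δ^4, so u(435) = δ^4·u(1093) and δ^4 = u(435)/u(1093).
With u(x) = x: δ^4 = 435/1093 = 0.39799.
So δ = 0.39799^(1/4) ≈ 0.7943.

δ ≈ 0.7943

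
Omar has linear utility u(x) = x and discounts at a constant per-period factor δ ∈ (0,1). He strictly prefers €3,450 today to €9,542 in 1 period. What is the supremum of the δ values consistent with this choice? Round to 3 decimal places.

δ < 0.362

The preference means 3450 > δ·9542.
So δ < 3450/9542 = 0.36156.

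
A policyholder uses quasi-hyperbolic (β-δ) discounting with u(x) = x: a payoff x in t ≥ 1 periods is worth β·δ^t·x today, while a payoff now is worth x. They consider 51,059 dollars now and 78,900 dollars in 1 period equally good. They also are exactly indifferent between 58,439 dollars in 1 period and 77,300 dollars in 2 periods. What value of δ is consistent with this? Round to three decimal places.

From the later pair, β·δ^1·58439 = β·δ^2·77300; dividing through, δ = 58439/77300 = 0.75600.

δ ≈ 0.756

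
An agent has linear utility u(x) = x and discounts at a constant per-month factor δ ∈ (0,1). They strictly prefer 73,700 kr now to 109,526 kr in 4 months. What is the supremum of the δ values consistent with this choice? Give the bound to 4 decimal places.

δ < 0.9057

Comparing present values: 73700 > δ^4·109526.
Hence δ^4 < 73700/109526 = 0.67290, and x ↦ x^(1/4) is increasing on (0,∞).
δ < 0.67290^(1/4) = 0.9057.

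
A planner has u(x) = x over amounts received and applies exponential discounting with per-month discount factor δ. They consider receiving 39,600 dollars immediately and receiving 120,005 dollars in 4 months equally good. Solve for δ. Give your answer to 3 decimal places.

δ ≈ 0.758

The payoff in 4 months is discounted by δ^4, so u(39600) = δ^4·u(120005) and δ^4 = u(39600)/u(120005).
With u(x) = x: δ^4 = 39600/120005 = 0.32999.
Taking the 4th root: δ = 0.32999^(1/4) ≈ 0.758.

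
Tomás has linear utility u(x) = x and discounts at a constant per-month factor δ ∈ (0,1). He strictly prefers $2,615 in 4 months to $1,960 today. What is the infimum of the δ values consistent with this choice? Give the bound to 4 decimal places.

Comparing present values: 1960 < δ^4·2615.
So δ^4 > 1960/2615 = 0.74952; taking the 4th root of both positive sides preserves the inequality.
δ > 0.74952^(1/4) = 0.9305.

δ > 0.9305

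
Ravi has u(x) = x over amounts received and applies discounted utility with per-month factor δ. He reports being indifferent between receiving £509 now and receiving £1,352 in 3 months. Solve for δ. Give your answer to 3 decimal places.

δ ≈ 0.722

Equating discounted utilities: u(509) = δ^3·u(1352) ⇒ δ^3 = u(509)/u(1352).
With u(x) = x: δ^3 = 509/1352 = 0.37648.
Hence δ = (0.37648)^(1/3) = 0.72207.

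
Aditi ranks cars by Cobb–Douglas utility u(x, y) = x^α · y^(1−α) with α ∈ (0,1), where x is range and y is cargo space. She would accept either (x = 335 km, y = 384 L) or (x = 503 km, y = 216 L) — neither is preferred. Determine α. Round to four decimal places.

α ≈ 0.5860

Indifference: 335^α · 384^(1−α) = 503^α · 216^(1−α).
(335/503)^α = (216/384)^(1−α); take logs: α·ln(335/503) = (1−α)·ln(216/384), i.e. α·-0.4064596 = (1−α)·-0.5753641.
With A = -0.4064596 and B = -0.5753641: α·A = (1−α)·B, so α = B/(A+B) = -0.5753641/-0.9818237 ≈ 0.5860.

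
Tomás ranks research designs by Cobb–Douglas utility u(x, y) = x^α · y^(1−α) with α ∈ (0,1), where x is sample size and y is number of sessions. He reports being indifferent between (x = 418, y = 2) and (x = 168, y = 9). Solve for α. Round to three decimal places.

α ≈ 0.623

Indifference: 418^α · 2^(1−α) = 168^α · 9^(1−α).
(418/168)^α = (9/2)^(1−α); take logs: α·ln(418/168) = (1−α)·ln(9/2), i.e. α·0.911517 = (1−α)·1.504077.
With A = 0.911517 and B = 1.504077: α·A = (1−α)·B, so α = B/(A+B) = 1.504077/2.415594 ≈ 0.623.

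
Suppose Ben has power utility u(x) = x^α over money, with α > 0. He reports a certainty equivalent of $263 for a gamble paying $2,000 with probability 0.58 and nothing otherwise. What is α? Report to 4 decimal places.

Since u(0) = 0, the lottery's EU is 0.58·2000^α.
Setting u(263) equal to that: 263^α = 0.58·2000^α ⇒ (263/2000)^α = 0.58.
Take logs: α = ln 0.58 / ln(263/2000) ≈ 0.268504.

α ≈ 0.2685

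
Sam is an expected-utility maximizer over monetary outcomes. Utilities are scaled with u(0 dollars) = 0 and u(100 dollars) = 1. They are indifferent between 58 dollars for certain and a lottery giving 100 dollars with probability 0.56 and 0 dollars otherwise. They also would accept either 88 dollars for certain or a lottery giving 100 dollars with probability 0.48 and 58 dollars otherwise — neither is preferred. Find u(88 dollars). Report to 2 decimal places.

From the first indifference, u(58 dollars) = 0.56·u(100 dollars) + 0.44·u(0 dollars) = 0.56·1 + 0.44·0 = 0.56.
Chaining: u(88 dollars) = 0.48·1.00 + 0.52·0.56 = 0.7712.

0.77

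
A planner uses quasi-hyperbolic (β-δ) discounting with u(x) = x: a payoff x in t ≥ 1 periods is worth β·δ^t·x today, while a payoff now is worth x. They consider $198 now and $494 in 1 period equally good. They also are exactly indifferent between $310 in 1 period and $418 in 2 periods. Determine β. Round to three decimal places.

The second indifference involves only future payoffs, so β cancels: β·δ^1·310 = β·δ^2·418, giving δ = 310/418 = 0.74163.
Substituting δ into 198 = β·δ·494: β = 198/(366.364) ≈ 0.540.

β ≈ 0.540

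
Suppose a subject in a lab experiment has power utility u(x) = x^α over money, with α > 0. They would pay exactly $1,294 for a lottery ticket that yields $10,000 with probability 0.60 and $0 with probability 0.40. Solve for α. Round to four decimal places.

α ≈ 0.2498

EU(lottery) = 0.60·10000^α + 0.40·0 = 0.60·10000^α.
Indifference: 1294^α = 0.60·10000^α, so (1294/10000)^α = 0.60.
Taking logs: α·ln(1294/10000) = ln(0.60), so α = -0.5108256 / -2.0448469 ≈ 0.2498.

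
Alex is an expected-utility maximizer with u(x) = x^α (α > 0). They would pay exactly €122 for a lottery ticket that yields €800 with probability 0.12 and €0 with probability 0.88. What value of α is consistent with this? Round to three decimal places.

α ≈ 1.127

The lottery's expected utility is 0.12·u(800) + 0.88·u(0) = 0.12·800^α (since u(0) = 0 for α > 0).
Equating: 122^α = 0.12·800^α, i.e. 0.1525^α = 0.12.
Take logs: α = ln 0.12 / ln(122/800) ≈ 1.12745.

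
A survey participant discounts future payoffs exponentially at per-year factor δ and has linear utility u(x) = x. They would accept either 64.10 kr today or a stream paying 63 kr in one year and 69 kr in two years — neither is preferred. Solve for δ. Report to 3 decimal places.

The stream is worth 63δ + 69δ² today, so 63δ + 69δ² = 64.10.
Rearranged: 69δ² + 63δ − 64.10 = 0.
The positive root is δ = [−63 + √(63² + 4·69·64.10)] / (2·69) = (−63 + 147.175)/138 ≈ 0.610.

δ ≈ 0.610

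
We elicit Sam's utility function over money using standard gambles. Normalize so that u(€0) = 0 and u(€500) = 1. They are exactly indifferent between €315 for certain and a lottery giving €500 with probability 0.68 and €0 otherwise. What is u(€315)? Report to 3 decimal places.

u(€315) equals the lottery's expected utility: 0.68·1 + 0.32·0 = 0.68.

0.680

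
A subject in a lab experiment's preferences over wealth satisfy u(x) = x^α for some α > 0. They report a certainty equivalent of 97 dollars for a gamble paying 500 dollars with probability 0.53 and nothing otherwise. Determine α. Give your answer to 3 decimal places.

EU(lottery) = 0.53·500^α + 0.47·0 = 0.53·500^α.
Equating: 97^α = 0.53·500^α, i.e. 0.1940^α = 0.53.
α = ln(0.53) / ln(97/500) = -0.634878/-1.639897 ≈ 0.387.

α ≈ 0.387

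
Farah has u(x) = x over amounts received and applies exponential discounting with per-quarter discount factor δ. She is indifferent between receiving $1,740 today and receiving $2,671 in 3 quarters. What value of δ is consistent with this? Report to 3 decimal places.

δ ≈ 0.867

Indifference means u(1740) = δ^3 · u(2671), so δ^3 = u(1740)/u(2671).
With u(x) = x: δ^3 = 1740/2671 = 0.65144.
Hence δ = (0.65144)^(1/3) = 0.86688.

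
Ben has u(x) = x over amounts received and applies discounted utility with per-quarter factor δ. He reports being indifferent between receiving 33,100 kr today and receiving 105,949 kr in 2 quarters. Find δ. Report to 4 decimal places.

δ ≈ 0.5589

Indifference means u(33100) = δ^2 · u(105949), so δ^2 = u(33100)/u(105949).
With u(x) = x: δ^2 = 33100/105949 = 0.31241.
Hence δ = (0.31241)^(1/2) = 0.558940.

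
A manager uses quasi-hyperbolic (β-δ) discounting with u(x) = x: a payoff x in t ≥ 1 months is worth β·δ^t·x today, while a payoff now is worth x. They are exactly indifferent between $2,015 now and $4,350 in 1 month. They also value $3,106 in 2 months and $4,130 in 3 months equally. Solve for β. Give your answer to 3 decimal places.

β ≈ 0.616

From the later pair, β·δ^2·3106 = β·δ^3·4130; dividing through, δ = 3106/4130 = 0.75206.
The first indifference: 2015 = β·δ·4350, so β = 2015/(δ·4350) = 2015/(0.75206·4350) ≈ 0.616.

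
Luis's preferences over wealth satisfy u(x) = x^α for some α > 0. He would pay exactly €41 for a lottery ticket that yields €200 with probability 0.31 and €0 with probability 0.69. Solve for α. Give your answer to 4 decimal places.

Since u(0) = 0, the lottery's EU is 0.31·200^α.
Equating: 41^α = 0.31·200^α, i.e. 0.2050^α = 0.31.
Take logs: α = ln 0.31 / ln(41/200) ≈ 0.739035.

α ≈ 0.7390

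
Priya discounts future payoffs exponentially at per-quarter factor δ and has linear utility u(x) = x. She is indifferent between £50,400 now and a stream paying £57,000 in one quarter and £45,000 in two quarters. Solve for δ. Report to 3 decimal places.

Present value of the stream is 57000·δ + 45000·δ². Indifference gives 57000δ + 45000δ² = 50400.
So 45000δ² + 57000δ − 50400 = 0.
By the quadratic formula (taking the positive root), δ = (−57000 + √12321000000.00) / 90000 ≈ 0.600.

δ ≈ 0.600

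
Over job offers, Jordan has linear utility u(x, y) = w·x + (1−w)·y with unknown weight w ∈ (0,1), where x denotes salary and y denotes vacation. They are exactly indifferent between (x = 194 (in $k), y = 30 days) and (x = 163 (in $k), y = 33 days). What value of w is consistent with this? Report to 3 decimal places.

w = 0.088

Indifference: w·194 + (1−w)·30 = w·163 + (1−w)·33.
Collecting terms: w·31 = (1−w)·3.
So w/(1−w) = 3/31 = 0.0968, giving w = 3/(31+3) = 0.088.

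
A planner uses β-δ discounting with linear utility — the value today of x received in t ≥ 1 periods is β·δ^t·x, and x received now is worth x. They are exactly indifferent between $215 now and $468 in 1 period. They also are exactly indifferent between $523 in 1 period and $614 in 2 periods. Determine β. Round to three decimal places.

β ≈ 0.539

Both payoffs in the second observation are in the future, so β drops out: δ^1·523 = δ^2·614 ⇒ δ = 523/614 = 0.85179.
Substituting δ into 215 = β·δ·468: β = 215/(398.638) ≈ 0.539.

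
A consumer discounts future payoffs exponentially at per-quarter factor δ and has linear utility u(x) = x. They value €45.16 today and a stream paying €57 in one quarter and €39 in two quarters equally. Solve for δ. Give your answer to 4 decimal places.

δ ≈ 0.5700

Equating present values: 45.16 = 57δ + 39δ².
That is, 39δ² + 57δ − 45.16 = 0, a quadratic in δ.
The positive root is δ = [−57 + √(57² + 4·39·45.16)] / (2·39) = (−57 + 101.459)/78 ≈ 0.5700.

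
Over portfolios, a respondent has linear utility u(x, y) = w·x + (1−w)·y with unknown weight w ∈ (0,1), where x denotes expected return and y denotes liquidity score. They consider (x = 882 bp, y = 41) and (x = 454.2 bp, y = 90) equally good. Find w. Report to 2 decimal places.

w = 0.10

Equating utilities: w·882 + (1−w)·41 = w·454.2 + (1−w)·90.
w·(882−454.2) = (1−w)·(90−41), i.e. w·427.8 = (1−w)·49.
The marginal rate of substitution is 49/427.8, so w = 49/(427.8+49) = 0.10.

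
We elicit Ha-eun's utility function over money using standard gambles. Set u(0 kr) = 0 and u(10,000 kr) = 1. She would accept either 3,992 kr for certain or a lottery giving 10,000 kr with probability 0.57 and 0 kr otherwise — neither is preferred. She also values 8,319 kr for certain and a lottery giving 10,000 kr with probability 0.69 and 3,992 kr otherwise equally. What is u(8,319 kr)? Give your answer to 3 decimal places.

0.867

First, u(3,992 kr) = 0.57·u(10,000 kr) + 0.43·u(0 kr) = 0.57.
The second indifference gives u(8,319 kr) = 0.69·u(10,000 kr) + 0.31·u(3,992 kr) = 0.69·1.00 + 0.31·0.57 = 0.8667.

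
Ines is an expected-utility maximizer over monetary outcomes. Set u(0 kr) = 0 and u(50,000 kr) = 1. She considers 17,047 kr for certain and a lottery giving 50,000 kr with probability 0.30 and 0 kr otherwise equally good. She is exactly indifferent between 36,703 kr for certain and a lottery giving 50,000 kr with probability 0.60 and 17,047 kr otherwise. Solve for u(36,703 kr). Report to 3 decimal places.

0.720

First, u(17,047 kr) = 0.30·u(50,000 kr) + 0.70·u(0 kr) = 0.30.
The second indifference gives u(36,703 kr) = 0.60·u(50,000 kr) + 0.40·u(17,047 kr) = 0.60·1.00 + 0.40·0.30 = 0.7200.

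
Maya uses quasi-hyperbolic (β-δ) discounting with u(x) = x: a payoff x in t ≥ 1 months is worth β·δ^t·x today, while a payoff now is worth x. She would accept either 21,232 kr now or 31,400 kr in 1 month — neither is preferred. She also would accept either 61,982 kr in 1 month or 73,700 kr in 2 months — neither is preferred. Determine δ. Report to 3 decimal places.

δ ≈ 0.841

The second indifference involves only future payoffs, so β cancels: β·δ^1·61982 = β·δ^2·73700, giving δ = 61982/73700 = 0.84100.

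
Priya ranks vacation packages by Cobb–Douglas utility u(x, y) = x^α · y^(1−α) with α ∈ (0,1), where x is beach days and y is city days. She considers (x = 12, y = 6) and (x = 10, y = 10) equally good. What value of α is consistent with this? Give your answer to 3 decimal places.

The Cobb–Douglas utilities coincide, so 12^α·6^(1−α) = 10^α·10^(1−α).
Rearrange to (12/10)^α = (10/6)^(1−α) and take logs: α·0.182322 = (1−α)·0.510826.
So α/(1−α) = (0.510826)/(0.182322) = 2.801779, and α = 2.801779/3.801779 ≈ 0.737.

α ≈ 0.737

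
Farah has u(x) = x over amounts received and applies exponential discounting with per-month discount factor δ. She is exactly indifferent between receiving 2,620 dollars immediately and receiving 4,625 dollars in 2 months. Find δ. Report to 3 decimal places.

δ ≈ 0.753

Equating discounted utilities: u(2620) = δ^2·u(4625) ⇒ δ^2 = u(2620)/u(4625).
With u(x) = x: δ^2 = 2620/4625 = 0.56649.
Hence δ = (0.56649)^(1/2) = 0.75265.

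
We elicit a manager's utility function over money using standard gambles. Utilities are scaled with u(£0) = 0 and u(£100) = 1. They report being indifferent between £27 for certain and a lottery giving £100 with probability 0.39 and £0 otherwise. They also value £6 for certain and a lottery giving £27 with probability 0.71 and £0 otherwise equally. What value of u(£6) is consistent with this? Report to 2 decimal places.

From the first indifference, u(£27) = 0.39·u(£100) + 0.61·u(£0) = 0.39·1 + 0.61·0 = 0.39.
Then u(£6) = 0.71·u(£27) + 0.29·u(£0) = 0.71·0.39 + 0.29·0.00 = 0.2769.

0.28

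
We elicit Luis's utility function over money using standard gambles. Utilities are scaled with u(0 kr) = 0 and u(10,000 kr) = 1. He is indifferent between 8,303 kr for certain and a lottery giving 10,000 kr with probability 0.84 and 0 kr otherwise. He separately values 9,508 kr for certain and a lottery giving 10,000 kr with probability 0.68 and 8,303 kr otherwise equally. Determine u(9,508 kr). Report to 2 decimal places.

0.95

First, u(8,303 kr) = 0.84·u(10,000 kr) + 0.16·u(0 kr) = 0.84.
Chaining: u(9,508 kr) = 0.68·1.00 + 0.32·0.84 = 0.9488.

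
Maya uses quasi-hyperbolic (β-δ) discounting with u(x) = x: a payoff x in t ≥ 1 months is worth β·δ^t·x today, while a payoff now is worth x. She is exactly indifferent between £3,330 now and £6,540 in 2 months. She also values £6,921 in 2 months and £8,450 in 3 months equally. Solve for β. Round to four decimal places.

From the later pair, β·δ^2·6921 = β·δ^3·8450; dividing through, δ = 6921/8450 = 0.81905.
The first indifference: 3330 = β·δ^2·6540, so β = 3330/(δ^2·6540) = 3330/(0.67085·6540) ≈ 0.7590.

β ≈ 0.7590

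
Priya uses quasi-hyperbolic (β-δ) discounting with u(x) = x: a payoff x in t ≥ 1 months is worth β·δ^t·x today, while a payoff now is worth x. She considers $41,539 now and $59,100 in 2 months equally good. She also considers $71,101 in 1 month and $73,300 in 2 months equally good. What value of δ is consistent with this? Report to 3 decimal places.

Both payoffs in the second observation are in the future, so β drops out: δ^1·71101 = δ^2·73300 ⇒ δ = 71101/73300 = 0.97000.

δ ≈ 0.970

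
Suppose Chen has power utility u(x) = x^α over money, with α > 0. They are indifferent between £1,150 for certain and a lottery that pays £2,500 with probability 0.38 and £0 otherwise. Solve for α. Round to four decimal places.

α ≈ 1.2460

The lottery's expected utility is 0.38·u(2500) + 0.62·u(0) = 0.38·2500^α (since u(0) = 0 for α > 0).
Indifference: 1150^α = 0.38·2500^α, so (1150/2500)^α = 0.38.
Take logs: α = ln 0.38 / ln(1150/2500) ≈ 1.246038.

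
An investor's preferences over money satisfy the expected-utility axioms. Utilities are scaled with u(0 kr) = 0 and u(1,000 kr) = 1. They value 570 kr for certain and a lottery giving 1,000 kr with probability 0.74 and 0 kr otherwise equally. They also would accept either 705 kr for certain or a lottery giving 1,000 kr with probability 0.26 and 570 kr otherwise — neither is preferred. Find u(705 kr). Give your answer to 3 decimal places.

0.808

The first gamble pins u(570 kr): it must equal 0.74·1 + 0.26·0 = 0.74.
Chaining: u(705 kr) = 0.26·1.00 + 0.74·0.74 = 0.8076.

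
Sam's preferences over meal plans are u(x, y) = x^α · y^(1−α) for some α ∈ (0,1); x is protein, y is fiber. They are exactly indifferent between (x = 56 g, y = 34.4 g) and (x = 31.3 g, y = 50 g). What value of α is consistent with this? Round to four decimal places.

α ≈ 0.3913

The Cobb–Douglas utilities coincide, so 56^α·34.4^(1−α) = 31.3^α·50^(1−α).
Taking logs: α·ln 56 + (1−α)·ln 34.4 = α·ln 31.3 + (1−α)·ln 50, i.e. α·0.5817336 = (1−α)·0.3739664.
With A = 0.5817336 and B = 0.3739664: α·A = (1−α)·B, so α = B/(A+B) = 0.3739664/0.9557000 ≈ 0.3913.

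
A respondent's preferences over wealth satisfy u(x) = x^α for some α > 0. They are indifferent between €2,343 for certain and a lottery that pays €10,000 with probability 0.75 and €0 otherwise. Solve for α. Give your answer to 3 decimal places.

α ≈ 0.198

The lottery's expected utility is 0.75·u(10000) + 0.25·u(0) = 0.75·10000^α (since u(0) = 0 for α > 0).
Indifference: 2343^α = 0.75·10000^α, so (2343/10000)^α = 0.75.
Take logs: α = ln 0.75 / ln(2343/10000) ≈ 0.19824.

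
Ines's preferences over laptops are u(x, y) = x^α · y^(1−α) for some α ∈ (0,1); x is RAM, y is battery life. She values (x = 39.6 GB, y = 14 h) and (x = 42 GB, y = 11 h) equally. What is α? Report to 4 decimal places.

α ≈ 0.8039

Indifference: 39.6^α · 14^(1−α) = 42^α · 11^(1−α).
(39.6/42)^α = (11/14)^(1−α); take logs: α·ln(39.6/42) = (1−α)·ln(11/14), i.e. α·-0.0588405 = (1−α)·-0.2411621.
With A = -0.0588405 and B = -0.2411621: α·A = (1−α)·B, so α = B/(A+B) = -0.2411621/-0.3000026 ≈ 0.8039.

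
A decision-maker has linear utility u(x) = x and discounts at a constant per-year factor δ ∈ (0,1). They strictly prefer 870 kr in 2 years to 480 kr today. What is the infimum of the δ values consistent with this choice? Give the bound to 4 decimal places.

Comparing present values: 480 < δ^2·870.
So δ^2 > 480/870 = 0.55172; taking the square root of both positive sides preserves the inequality.
δ > 0.55172^(1/2) = 0.7428.

δ > 0.7428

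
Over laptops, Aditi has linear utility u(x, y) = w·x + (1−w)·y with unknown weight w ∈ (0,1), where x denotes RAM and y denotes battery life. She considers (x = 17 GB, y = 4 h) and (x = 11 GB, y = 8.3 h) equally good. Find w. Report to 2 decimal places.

Indifference: w·17 + (1−w)·4 = w·11 + (1−w)·8.3.
w·(17−11) = (1−w)·(8.3−4), i.e. w·6 = (1−w)·4.3.
The marginal rate of substitution is 4.3/6, so w = 4.3/(6+4.3) = 0.42.

w = 0.42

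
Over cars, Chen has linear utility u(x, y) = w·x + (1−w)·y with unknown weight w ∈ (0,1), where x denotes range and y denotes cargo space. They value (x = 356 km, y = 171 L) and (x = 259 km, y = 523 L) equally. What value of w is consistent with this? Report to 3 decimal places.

Equating utilities: w·356 + (1−w)·171 = w·259 + (1−w)·523.
w·(356−259) = (1−w)·(523−171), i.e. w·97 = (1−w)·352.
So w/(1−w) = 352/97 = 3.6289, giving w = 352/(97+352) = 0.784.

w = 0.784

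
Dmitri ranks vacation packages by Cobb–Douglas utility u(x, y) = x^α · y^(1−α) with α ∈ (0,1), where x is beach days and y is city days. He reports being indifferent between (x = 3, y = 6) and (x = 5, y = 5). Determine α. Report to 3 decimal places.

α ≈ 0.263

The Cobb–Douglas utilities coincide, so 3^α·6^(1−α) = 5^α·5^(1−α).
Rearrange to (3/5)^α = (5/6)^(1−α) and take logs: α·-0.510826 = (1−α)·-0.182322.
So α/(1−α) = (-0.182322)/(-0.510826) = 0.356916, and α = 0.356916/1.356916 ≈ 0.263.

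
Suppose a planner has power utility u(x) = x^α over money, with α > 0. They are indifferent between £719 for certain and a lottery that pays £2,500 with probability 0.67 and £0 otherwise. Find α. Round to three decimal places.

The lottery's expected utility is 0.67·u(2500) + 0.33·u(0) = 0.67·2500^α (since u(0) = 0 for α > 0).
Indifference: 719^α = 0.67·2500^α, so (719/2500)^α = 0.67.
α = ln(0.67) / ln(719/2500) = -0.400478/-1.246185 ≈ 0.321.

α ≈ 0.321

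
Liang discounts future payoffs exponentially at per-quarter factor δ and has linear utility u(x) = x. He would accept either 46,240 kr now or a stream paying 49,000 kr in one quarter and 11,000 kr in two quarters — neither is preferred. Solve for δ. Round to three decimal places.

δ ≈ 0.800

Equating present values: 46240 = 49000δ + 11000δ².
That is, 11000δ² + 49000δ − 46240 = 0, a quadratic in δ.
By the quadratic formula (taking the positive root), δ = (−49000 + √4435560000.00) / 22000 ≈ 0.800.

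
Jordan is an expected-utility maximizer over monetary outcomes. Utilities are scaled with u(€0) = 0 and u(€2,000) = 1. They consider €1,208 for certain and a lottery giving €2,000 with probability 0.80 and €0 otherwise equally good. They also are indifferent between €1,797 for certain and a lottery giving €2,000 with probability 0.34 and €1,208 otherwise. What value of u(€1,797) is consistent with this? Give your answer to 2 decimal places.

0.87

First, u(€1,208) = 0.80·u(€2,000) + 0.20·u(€0) = 0.80.
The second indifference gives u(€1,797) = 0.34·u(€2,000) + 0.66·u(€1,208) = 0.34·1.00 + 0.66·0.80 = 0.8680.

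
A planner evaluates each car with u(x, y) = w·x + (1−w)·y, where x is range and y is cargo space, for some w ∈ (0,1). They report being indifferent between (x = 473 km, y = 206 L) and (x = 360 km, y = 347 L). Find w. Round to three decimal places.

Equating utilities: w·473 + (1−w)·206 = w·360 + (1−w)·347.
w·(473−360) = (1−w)·(347−206), i.e. w·113 = (1−w)·141.
Hence w = 141/(113+141) = 141/254 = 0.555.

w = 0.555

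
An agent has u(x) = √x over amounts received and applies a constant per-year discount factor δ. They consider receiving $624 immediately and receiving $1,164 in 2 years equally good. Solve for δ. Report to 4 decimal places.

Indifference means u(624) = δ^2 · u(1164), so δ^2 = u(624)/u(1164).
With u(x) = √x: δ^2 = √624/√1164 = √(624/1164) = 0.73218.
So δ = 0.73218^(1/2) ≈ 0.8557.

δ ≈ 0.8557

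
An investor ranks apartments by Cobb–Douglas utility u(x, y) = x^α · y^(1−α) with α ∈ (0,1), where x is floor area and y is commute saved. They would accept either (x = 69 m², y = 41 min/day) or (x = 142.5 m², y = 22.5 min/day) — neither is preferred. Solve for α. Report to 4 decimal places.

α ≈ 0.4528

The Cobb–Douglas utilities coincide, so 69^α·41^(1−α) = 142.5^α·22.5^(1−α).
Rearrange to (69/142.5)^α = (22.5/41)^(1−α) and take logs: α·-0.7252355 = (1−α)·-0.6000568.
Thus α·(-1.3252923) = -0.6000568, so α = -0.6000568/-1.3252923 ≈ 0.4528.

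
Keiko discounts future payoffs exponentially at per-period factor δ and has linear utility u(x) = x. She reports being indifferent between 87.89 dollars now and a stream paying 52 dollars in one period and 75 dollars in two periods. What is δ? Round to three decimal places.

δ ≈ 0.790

The stream is worth 52δ + 75δ² today, so 52δ + 75δ² = 87.89.
That is, 75δ² + 52δ − 87.89 = 0, a quadratic in δ.
The positive root is δ = [−52 + √(52² + 4·75·87.89)] / (2·75) = (−52 + 170.502)/150 ≈ 0.790.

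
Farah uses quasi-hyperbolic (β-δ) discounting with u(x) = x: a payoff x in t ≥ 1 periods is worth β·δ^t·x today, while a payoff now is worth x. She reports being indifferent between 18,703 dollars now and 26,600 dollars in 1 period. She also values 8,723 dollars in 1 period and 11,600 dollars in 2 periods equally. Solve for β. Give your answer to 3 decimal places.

β ≈ 0.935

The second indifference involves only future payoffs, so β cancels: β·δ^1·8723 = β·δ^2·11600, giving δ = 8723/11600 = 0.75198.
Substituting δ into 18703 = β·δ·26600: β = 18703/(20002.741) ≈ 0.935.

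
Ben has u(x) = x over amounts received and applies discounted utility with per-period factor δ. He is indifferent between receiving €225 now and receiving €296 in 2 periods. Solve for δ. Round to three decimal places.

The payoff in 2 periods is discounted by δ^2, so u(225) = δ^2·u(296) and δ^2 = u(225)/u(296).
With u(x) = x: δ^2 = 225/296 = 0.76014.
Taking the square root: δ = 0.76014^(1/2) ≈ 0.872.

δ ≈ 0.872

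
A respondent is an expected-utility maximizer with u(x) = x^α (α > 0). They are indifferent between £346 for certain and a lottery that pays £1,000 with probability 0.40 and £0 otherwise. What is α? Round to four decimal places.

The lottery's expected utility is 0.40·u(1000) + 0.60·u(0) = 0.40·1000^α (since u(0) = 0 for α > 0).
Equating: 346^α = 0.40·1000^α, i.e. 0.3460^α = 0.40.
Taking logs: α·ln(346/1000) = ln(0.40), so α = -0.9162907 / -1.0613165 ≈ 0.8634.

α ≈ 0.8634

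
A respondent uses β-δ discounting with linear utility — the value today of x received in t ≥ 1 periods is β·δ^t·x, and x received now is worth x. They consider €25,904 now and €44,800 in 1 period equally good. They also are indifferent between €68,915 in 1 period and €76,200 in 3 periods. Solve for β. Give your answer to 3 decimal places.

β ≈ 0.608

The second indifference involves only future payoffs, so β cancels: β·δ^1·68915 = β·δ^3·76200, giving δ^2 = 68915/76200 = 0.90440, so δ = 0.95100.
Now use the now-vs-future pair: 25904 = β·δ·44800 gives β = 25904/(0.95100·44800) ≈ 0.608.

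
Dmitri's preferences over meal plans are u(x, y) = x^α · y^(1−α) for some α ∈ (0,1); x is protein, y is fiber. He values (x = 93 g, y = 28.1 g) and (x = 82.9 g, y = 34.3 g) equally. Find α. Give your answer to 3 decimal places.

α ≈ 0.634

The Cobb–Douglas utilities coincide, so 93^α·28.1^(1−α) = 82.9^α·34.3^(1−α).
(93/82.9)^α = (34.3/28.1)^(1−α); take logs: α·ln(93/82.9) = (1−α)·ln(34.3/28.1), i.e. α·0.114964 = (1−α)·0.199376.
So α/(1−α) = (0.199376)/(0.114964) = 1.734247, and α = 1.734247/2.734247 ≈ 0.634.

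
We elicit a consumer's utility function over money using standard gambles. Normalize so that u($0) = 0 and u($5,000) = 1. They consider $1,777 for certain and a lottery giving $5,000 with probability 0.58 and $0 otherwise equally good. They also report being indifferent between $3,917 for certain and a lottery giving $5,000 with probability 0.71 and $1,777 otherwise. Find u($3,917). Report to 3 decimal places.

0.878

First, u($1,777) = 0.58·u($5,000) + 0.42·u($0) = 0.58.
The second indifference gives u($3,917) = 0.71·u($5,000) + 0.29·u($1,777) = 0.71·1.00 + 0.29·0.58 = 0.8782.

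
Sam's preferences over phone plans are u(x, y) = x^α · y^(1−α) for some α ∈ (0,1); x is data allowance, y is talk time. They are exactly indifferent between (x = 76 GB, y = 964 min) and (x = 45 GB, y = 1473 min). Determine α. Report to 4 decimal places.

α ≈ 0.4472

The Cobb–Douglas utilities coincide, so 76^α·964^(1−α) = 45^α·1473^(1−α).
Taking logs: α·ln 76 + (1−α)·ln 964 = α·ln 45 + (1−α)·ln 1473, i.e. α·0.5240709 = (1−α)·0.4239651.
So α/(1−α) = (0.4239651)/(0.5240709) = 0.8089842, and α = 0.8089842/1.8089842 ≈ 0.4472.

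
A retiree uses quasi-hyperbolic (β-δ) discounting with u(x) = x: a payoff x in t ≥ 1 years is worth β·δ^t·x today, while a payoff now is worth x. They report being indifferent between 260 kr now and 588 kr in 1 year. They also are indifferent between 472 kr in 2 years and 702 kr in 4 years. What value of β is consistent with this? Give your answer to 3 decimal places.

The second indifference involves only future payoffs, so β cancels: β·δ^2·472 = β·δ^4·702, giving δ^2 = 472/702 = 0.67236, so δ = 0.81998.
The first indifference: 260 = β·δ·588, so β = 260/(δ·588) = 260/(0.81998·588) ≈ 0.539.

β ≈ 0.539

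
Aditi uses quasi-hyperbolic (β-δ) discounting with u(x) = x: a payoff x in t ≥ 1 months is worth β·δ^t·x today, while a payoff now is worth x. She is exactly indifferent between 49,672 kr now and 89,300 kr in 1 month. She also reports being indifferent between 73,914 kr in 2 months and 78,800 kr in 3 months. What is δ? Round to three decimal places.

Both payoffs in the second observation are in the future, so β drops out: δ^2·73914 = δ^3·78800 ⇒ δ = 73914/78800 = 0.93799.

δ ≈ 0.938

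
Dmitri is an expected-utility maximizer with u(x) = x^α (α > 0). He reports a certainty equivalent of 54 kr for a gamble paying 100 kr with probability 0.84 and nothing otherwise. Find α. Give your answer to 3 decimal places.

The lottery's expected utility is 0.84·u(100) + 0.16·u(0) = 0.84·100^α (since u(0) = 0 for α > 0).
Indifference: 54^α = 0.84·100^α, so (54/100)^α = 0.84.
α = ln(0.84) / ln(54/100) = -0.174353/-0.616186 ≈ 0.283.

α ≈ 0.283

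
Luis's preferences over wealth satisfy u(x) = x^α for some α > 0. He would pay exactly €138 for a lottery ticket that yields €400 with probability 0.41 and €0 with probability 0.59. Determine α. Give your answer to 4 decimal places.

EU(lottery) = 0.41·400^α + 0.59·0 = 0.41·400^α.
Equating: 138^α = 0.41·400^α, i.e. 0.3450^α = 0.41.
Take logs: α = ln 0.41 / ln(138/400) ≈ 0.837802.

α ≈ 0.8378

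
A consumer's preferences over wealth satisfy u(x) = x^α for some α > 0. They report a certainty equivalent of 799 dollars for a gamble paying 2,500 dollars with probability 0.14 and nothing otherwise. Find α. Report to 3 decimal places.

α ≈ 1.724

Since u(0) = 0, the lottery's EU is 0.14·2500^α.
Equating: 799^α = 0.14·2500^α, i.e. 0.3196^α = 0.14.
Take logs: α = ln 0.14 / ln(799/2500) ≈ 1.72362.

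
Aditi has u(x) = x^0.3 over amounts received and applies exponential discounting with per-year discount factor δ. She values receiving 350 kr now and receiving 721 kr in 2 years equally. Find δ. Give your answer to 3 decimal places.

Equating discounted utilities: u(350) = δ^2·u(721) ⇒ δ^2 = u(350)/u(721).
With u(x) = x^0.3: δ^2 = 350^0.3/721^0.3 = (350/721)^0.3 = 0.80508.
Taking the square root: δ = 0.80508^(1/2) ≈ 0.897.

δ ≈ 0.897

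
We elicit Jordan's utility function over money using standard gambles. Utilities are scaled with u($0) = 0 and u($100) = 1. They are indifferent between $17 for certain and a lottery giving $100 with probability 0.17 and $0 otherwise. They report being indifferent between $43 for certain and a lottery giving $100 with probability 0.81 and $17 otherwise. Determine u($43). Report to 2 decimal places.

0.84

First, u($17) = 0.17·u($100) + 0.83·u($0) = 0.17.
The second indifference gives u($43) = 0.81·u($100) + 0.19·u($17) = 0.81·1.00 + 0.19·0.17 = 0.8423.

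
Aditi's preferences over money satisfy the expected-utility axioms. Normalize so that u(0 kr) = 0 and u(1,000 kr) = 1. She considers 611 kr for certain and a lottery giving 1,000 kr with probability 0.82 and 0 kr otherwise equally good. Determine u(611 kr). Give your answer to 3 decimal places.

By the standard-gamble method, u(611 kr) is just the indifference probability on the best outcome: 0.82.

0.820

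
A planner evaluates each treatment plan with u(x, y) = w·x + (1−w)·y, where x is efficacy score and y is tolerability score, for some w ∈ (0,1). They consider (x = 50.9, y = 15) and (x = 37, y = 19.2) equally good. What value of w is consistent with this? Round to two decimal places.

w = 0.23

u(50.9,15) = u(37,19.2) means w·50.9 + (1−w)·15 = w·37 + (1−w)·19.2.
Collecting terms: w·13.9 = (1−w)·4.2.
Hence w = 4.2/(13.9+4.2) = 4.2/18.1 = 0.23.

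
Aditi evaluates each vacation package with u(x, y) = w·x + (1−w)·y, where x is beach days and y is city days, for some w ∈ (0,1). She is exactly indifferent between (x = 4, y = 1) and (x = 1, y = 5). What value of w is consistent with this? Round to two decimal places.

u(4,1) = u(1,5) means w·4 + (1−w)·1 = w·1 + (1−w)·5.
w·(4−1) = (1−w)·(5−1), i.e. w·3 = (1−w)·4.
The marginal rate of substitution is 4/3, so w = 4/(3+4) = 0.57.

w = 0.57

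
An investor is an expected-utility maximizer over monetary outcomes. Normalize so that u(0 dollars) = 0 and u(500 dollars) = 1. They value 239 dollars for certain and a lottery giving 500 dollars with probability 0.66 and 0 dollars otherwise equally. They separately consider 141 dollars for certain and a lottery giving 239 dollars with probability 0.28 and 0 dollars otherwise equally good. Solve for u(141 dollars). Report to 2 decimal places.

From the first indifference, u(239 dollars) = 0.66·u(500 dollars) + 0.34·u(0 dollars) = 0.66·1 + 0.34·0 = 0.66.
Chaining: u(141 dollars) = 0.28·0.66 + 0.72·0.00 = 0.1848.

0.18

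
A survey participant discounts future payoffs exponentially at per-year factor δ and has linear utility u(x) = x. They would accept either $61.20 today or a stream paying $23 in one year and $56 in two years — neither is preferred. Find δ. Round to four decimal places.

Present value of the stream is 23·δ + 56·δ². Indifference gives 23δ + 56δ² = 61.20.
So 56δ² + 23δ − 61.20 = 0.
The positive root is δ = [−23 + √(23² + 4·56·61.20)] / (2·56) = (−23 + 119.322)/112 ≈ 0.8600.

δ ≈ 0.8600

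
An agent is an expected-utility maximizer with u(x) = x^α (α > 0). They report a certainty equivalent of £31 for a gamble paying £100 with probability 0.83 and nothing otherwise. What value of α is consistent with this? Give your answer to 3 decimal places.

EU(lottery) = 0.83·100^α + 0.17·0 = 0.83·100^α.
Indifference: 31^α = 0.83·100^α, so (31/100)^α = 0.83.
Taking logs: α·ln(31/100) = ln(0.83), so α = -0.186330 / -1.171183 ≈ 0.159.

α ≈ 0.159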